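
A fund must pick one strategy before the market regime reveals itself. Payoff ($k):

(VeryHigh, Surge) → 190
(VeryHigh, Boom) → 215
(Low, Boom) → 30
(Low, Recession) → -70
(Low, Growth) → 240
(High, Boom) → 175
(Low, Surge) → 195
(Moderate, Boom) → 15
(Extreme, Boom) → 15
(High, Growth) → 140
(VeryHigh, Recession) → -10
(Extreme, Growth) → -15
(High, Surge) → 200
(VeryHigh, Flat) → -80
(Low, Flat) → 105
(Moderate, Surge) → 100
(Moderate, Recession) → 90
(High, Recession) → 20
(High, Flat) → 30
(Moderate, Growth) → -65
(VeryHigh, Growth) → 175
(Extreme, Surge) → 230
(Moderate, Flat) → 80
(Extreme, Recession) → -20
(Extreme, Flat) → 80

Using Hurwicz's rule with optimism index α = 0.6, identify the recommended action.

Extreme

Low: 0.6·240 + 0.4·(-70) = 116
Moderate: 0.6·100 + 0.4·(-65) = 34
High: 0.6·200 + 0.4·20 = 128
VeryHigh: 0.6·215 + 0.4·(-80) = 97
Extreme: 0.6·230 + 0.4·(-20) = 130
Highest Hurwicz score = 130 → Extreme.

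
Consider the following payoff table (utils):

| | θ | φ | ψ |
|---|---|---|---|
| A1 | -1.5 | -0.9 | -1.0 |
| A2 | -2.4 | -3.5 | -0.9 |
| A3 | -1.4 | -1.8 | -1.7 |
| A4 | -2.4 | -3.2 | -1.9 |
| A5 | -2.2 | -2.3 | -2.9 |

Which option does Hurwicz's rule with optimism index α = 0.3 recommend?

A1

A1: 0.3·(-0.9) + 0.7·(-1.5) = -1.32
A2: 0.3·(-0.9) + 0.7·(-3.5) = -2.72
A3: 0.3·(-1.4) + 0.7·(-1.8) = -1.68
A4: 0.3·(-1.9) + 0.7·(-3.2) = -2.81
A5: 0.3·(-2.2) + 0.7·(-2.9) = -2.69
Highest Hurwicz score = -1.32 → A1.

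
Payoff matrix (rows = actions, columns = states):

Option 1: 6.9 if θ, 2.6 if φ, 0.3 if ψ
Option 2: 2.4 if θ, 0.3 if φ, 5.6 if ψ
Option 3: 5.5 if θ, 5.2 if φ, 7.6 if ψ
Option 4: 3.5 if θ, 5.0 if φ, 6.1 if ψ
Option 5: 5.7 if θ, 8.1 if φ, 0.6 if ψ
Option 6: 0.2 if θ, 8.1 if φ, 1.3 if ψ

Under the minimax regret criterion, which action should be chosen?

Option 3

Column bests: θ=6.9, φ=8.1, ψ=7.6.
Option 1 regrets: 0.0, 5.5, 7.3 → max 7.3
Option 2 regrets: 4.5, 7.8, 2.0 → max 7.8
Option 3 regrets: 1.4, 2.9, 0.0 → max 2.9
Option 4 regrets: 3.4, 3.1, 1.5 → max 3.4
Option 5 regrets: 1.2, 0.0, 7.0 → max 7.0
Option 6 regrets: 6.7, 0.0, 6.3 → max 6.7
Smallest max regret = 2.9 → Option 3.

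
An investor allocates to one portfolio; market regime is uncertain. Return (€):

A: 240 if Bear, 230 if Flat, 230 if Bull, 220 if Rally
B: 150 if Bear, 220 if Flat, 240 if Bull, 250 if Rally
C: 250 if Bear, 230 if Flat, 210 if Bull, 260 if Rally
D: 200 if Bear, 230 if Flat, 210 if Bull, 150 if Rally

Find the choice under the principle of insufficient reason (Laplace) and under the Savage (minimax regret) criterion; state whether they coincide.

laplace → C; minimax regret → C (agree)

Row averages: A=230, B=215, C=237.5, D=197.5
Highest average = 237.5 → C.
Column bests: Bear=250, Flat=230, Bull=240, Rally=260.
A regrets: 10, 0, 10, 40 → max 40
B regrets: 100, 10, 0, 10 → max 100
C regrets: 0, 0, 30, 0 → max 30
D regrets: 50, 0, 30, 110 → max 110
Smallest max regret = 30 → C.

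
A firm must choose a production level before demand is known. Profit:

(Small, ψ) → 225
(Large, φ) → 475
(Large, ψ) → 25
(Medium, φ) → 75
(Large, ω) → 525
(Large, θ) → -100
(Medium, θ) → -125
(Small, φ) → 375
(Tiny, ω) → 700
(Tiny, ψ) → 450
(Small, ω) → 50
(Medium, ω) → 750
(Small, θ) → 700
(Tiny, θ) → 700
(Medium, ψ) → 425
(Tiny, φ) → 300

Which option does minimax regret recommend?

Column bests: θ=700, φ=475, ψ=450, ω=750.
Tiny regrets: 0, 175, 0, 50 → max 175
Small regrets: 0, 100, 225, 700 → max 700
Medium regrets: 825, 400, 25, 0 → max 825
Large regrets: 800, 0, 425, 225 → max 800
Smallest max regret = 175 → Tiny.

Tiny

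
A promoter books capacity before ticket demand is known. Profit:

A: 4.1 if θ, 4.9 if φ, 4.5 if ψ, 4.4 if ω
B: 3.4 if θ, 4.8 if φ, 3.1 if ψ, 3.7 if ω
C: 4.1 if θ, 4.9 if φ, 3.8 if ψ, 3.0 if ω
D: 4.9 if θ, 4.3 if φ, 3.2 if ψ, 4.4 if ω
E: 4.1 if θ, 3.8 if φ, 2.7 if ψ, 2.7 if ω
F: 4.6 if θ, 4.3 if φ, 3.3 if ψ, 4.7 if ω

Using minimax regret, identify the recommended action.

Column bests: θ=4.9, φ=4.9, ψ=4.5, ω=4.7.
A regrets: 0.8, 0.0, 0.0, 0.3 → max 0.8
B regrets: 1.5, 0.1, 1.4, 1.0 → max 1.5
C regrets: 0.8, 0.0, 0.7, 1.7 → max 1.7
D regrets: 0.0, 0.6, 1.3, 0.3 → max 1.3
E regrets: 0.8, 1.1, 1.8, 2.0 → max 2.0
F regrets: 0.3, 0.6, 1.2, 0.0 → max 1.2
Smallest max regret = 0.8 → A.

A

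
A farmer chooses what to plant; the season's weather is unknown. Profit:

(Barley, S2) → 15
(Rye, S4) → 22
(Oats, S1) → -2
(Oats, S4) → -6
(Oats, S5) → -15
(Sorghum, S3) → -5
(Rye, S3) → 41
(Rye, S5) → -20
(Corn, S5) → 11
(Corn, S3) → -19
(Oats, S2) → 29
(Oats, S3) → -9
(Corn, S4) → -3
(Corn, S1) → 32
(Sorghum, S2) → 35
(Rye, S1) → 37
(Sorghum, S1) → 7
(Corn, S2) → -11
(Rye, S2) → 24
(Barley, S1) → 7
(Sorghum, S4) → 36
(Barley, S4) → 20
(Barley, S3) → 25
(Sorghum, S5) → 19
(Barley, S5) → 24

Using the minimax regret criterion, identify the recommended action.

Column bests: S1=37, S2=35, S3=41, S4=36, S5=24.
Sorghum regrets: 30, 0, 46, 0, 5 → max 46
Corn regrets: 5, 46, 60, 39, 13 → max 60
Oats regrets: 39, 6, 50, 42, 39 → max 50
Rye regrets: 0, 11, 0, 14, 44 → max 44
Barley regrets: 30, 20, 16, 16, 0 → max 30
Smallest max regret = 30 → Barley.

Barley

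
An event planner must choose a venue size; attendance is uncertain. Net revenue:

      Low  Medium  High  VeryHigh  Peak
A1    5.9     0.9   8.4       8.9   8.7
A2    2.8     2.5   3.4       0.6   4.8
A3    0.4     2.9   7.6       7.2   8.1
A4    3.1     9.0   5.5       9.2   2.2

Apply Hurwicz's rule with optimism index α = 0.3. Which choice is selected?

A4

A1: 0.3·8.9 + 0.7·0.9 = 3.3
A2: 0.3·4.8 + 0.7·0.6 = 1.86
A3: 0.3·8.1 + 0.7·0.4 = 2.71
A4: 0.3·9.2 + 0.7·2.2 = 4.3
Highest Hurwicz score = 4.3 → A4.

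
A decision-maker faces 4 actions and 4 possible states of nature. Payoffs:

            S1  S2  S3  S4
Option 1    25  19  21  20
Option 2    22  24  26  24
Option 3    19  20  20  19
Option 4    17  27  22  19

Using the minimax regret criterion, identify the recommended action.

Option 2

Column bests: S1=25, S2=27, S3=26, S4=24.
Option 1 regrets: 0, 8, 5, 4 → max 8
Option 2 regrets: 3, 3, 0, 0 → max 3
Option 3 regrets: 6, 7, 6, 5 → max 7
Option 4 regrets: 8, 0, 4, 5 → max 8
Smallest max regret = 3 → Option 2.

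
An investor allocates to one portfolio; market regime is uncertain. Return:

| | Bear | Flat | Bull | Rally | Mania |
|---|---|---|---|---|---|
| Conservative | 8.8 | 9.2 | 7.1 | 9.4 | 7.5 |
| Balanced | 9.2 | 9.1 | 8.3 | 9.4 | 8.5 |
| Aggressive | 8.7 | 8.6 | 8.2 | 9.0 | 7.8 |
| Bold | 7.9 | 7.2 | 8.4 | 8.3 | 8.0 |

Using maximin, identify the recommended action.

Row minima: Conservative=7.1, Balanced=8.3, Aggressive=7.8, Bold=7.2
Best worst-case = 8.3 → Balanced.

Balanced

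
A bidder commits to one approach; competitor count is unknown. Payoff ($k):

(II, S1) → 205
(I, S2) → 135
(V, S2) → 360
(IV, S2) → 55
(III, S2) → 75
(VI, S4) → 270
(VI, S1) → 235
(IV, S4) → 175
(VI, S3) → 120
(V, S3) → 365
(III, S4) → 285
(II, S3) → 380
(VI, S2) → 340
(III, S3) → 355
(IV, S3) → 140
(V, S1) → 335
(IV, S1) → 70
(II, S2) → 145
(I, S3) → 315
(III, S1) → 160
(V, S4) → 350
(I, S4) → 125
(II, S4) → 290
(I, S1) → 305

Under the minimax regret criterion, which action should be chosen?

Column bests: S1=335, S2=360, S3=380, S4=350.
I regrets: 30, 225, 65, 225 → max 225
II regrets: 130, 215, 0, 60 → max 215
III regrets: 175, 285, 25, 65 → max 285
IV regrets: 265, 305, 240, 175 → max 305
V regrets: 0, 0, 15, 0 → max 15
VI regrets: 100, 20, 260, 80 → max 260
Smallest max regret = 15 → V.

V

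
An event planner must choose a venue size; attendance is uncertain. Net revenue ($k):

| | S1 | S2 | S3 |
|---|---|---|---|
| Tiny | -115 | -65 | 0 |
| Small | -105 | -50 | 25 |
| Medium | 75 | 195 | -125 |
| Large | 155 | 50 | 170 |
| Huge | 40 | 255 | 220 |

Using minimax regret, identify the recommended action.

Column bests: S1=155, S2=255, S3=220.
Tiny regrets: 270, 320, 220 → max 320
Small regrets: 260, 305, 195 → max 305
Medium regrets: 80, 60, 345 → max 345
Large regrets: 0, 205, 50 → max 205
Huge regrets: 115, 0, 0 → max 115
Smallest max regret = 115 → Huge.

Huge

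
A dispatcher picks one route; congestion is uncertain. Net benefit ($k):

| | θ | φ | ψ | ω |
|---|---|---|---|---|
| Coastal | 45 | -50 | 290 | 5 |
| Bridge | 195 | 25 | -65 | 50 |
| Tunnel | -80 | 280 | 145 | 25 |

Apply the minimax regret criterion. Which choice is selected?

Column bests: θ=195, φ=280, ψ=290, ω=50.
Coastal regrets: 150, 330, 0, 45 → max 330
Bridge regrets: 0, 255, 355, 0 → max 355
Tunnel regrets: 275, 0, 145, 25 → max 275
Smallest max regret = 275 → Tunnel.

Tunnel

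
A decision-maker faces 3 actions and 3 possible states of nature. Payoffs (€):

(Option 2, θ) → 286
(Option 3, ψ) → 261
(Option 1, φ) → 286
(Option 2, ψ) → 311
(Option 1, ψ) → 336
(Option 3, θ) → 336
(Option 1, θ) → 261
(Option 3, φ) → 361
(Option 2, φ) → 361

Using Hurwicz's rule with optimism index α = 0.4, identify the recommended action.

Option 1: 0.4·336 + 0.6·261 = 291
Option 2: 0.4·361 + 0.6·286 = 316
Option 3: 0.4·361 + 0.6·261 = 301
Highest Hurwicz score = 316 → Option 2.

Option 2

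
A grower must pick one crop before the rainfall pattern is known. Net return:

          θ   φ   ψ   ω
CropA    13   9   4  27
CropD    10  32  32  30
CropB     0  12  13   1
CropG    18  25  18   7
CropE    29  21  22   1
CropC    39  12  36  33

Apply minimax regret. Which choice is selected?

Column bests: θ=39, φ=32, ψ=36, ω=33.
CropA regrets: 26, 23, 32, 6 → max 32
CropD regrets: 29, 0, 4, 3 → max 29
CropB regrets: 39, 20, 23, 32 → max 39
CropG regrets: 21, 7, 18, 26 → max 26
CropE regrets: 10, 11, 14, 32 → max 32
CropC regrets: 0, 20, 0, 0 → max 20
Smallest max regret = 20 → CropC.

CropC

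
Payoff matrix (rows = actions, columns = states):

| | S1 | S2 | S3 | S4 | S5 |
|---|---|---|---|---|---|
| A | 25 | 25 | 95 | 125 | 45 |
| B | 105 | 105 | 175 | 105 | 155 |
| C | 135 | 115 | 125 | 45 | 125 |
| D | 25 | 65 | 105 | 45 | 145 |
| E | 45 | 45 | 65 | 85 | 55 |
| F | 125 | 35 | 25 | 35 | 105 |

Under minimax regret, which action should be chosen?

Column bests: S1=135, S2=115, S3=175, S4=125, S5=155.
A regrets: 110, 90, 80, 0, 110 → max 110
B regrets: 30, 10, 0, 20, 0 → max 30
C regrets: 0, 0, 50, 80, 30 → max 80
D regrets: 110, 50, 70, 80, 10 → max 110
E regrets: 90, 70, 110, 40, 100 → max 110
F regrets: 10, 80, 150, 90, 50 → max 150
Smallest max regret = 30 → B.

B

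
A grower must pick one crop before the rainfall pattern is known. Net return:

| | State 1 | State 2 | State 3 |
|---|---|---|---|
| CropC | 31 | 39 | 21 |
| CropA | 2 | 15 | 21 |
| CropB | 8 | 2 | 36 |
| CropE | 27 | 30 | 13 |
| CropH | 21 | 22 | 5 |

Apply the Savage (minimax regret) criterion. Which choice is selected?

CropC

Column bests: State 1=31, State 2=39, State 3=36.
CropC regrets: 0, 0, 15 → max 15
CropA regrets: 29, 24, 15 → max 29
CropB regrets: 23, 37, 0 → max 37
CropE regrets: 4, 9, 23 → max 23
CropH regrets: 10, 17, 31 → max 31
Smallest max regret = 15 → CropC.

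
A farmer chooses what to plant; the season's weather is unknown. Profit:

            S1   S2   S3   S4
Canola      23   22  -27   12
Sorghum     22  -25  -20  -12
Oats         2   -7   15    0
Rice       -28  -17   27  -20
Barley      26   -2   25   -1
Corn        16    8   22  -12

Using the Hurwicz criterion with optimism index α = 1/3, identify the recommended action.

Barley

Canola: 1/3·23 + 2/3·(-27) = -31/3
Sorghum: 1/3·22 + 2/3·(-25) = -28/3
Oats: 1/3·15 + 2/3·(-7) = 1/3
Rice: 1/3·27 + 2/3·(-28) = -29/3
Barley: 1/3·26 + 2/3·(-2) = 22/3
Corn: 1/3·22 + 2/3·(-12) = -2/3
Highest Hurwicz score = 22/3 → Barley.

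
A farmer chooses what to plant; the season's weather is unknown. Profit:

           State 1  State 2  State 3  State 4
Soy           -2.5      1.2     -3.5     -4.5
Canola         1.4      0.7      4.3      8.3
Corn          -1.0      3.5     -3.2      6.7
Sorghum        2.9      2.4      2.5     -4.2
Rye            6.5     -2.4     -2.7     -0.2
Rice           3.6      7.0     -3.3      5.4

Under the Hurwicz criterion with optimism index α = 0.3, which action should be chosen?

Soy: 0.3·1.2 + 0.7·(-4.5) = -2.79
Canola: 0.3·8.3 + 0.7·0.7 = 2.98
Corn: 0.3·6.7 + 0.7·(-3.2) = -0.23
Sorghum: 0.3·2.9 + 0.7·(-4.2) = -2.07
Rye: 0.3·6.5 + 0.7·(-2.7) = 0.06
Rice: 0.3·7.0 + 0.7·(-3.3) = -0.21
Highest Hurwicz score = 2.98 → Canola.

Canola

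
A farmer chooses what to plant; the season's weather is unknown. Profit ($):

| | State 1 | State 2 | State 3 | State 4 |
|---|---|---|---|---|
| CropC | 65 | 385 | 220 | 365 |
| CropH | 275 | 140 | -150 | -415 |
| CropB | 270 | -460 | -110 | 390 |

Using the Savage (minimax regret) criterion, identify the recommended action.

Column bests: State 1=275, State 2=385, State 3=220, State 4=390.
CropC regrets: 210, 0, 0, 25 → max 210
CropH regrets: 0, 245, 370, 805 → max 805
CropB regrets: 5, 845, 330, 0 → max 845
Smallest max regret = 210 → CropC.

CropC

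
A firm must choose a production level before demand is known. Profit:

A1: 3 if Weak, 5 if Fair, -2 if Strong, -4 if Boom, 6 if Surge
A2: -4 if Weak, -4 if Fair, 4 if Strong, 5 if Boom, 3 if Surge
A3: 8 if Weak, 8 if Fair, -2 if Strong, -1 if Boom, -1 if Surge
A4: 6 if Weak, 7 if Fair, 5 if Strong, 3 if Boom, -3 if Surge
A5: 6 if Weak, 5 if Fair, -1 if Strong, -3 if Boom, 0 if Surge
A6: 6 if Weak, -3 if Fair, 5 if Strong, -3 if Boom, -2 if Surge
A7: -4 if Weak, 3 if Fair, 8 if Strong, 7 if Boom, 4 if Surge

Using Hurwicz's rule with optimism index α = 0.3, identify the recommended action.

A1: 0.3·6 + 0.7·(-4) = -1
A2: 0.3·5 + 0.7·(-4) = -1.3
A3: 0.3·8 + 0.7·(-2) = 1
A4: 0.3·7 + 0.7·(-3) = 0
A5: 0.3·6 + 0.7·(-3) = -0.3
A6: 0.3·6 + 0.7·(-3) = -0.3
A7: 0.3·8 + 0.7·(-4) = -0.4
Highest Hurwicz score = 1 → A3.

A3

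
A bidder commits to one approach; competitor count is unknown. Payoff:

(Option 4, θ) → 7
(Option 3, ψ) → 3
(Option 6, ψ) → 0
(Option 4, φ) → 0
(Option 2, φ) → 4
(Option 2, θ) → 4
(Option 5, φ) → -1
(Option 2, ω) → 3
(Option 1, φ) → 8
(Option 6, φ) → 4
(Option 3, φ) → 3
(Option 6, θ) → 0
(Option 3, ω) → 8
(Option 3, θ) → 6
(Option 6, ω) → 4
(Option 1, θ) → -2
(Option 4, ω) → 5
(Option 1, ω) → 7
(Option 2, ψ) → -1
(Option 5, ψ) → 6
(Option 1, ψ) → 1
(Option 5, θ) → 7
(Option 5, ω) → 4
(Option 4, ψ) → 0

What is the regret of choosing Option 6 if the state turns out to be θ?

Best payoff under θ is 7.
Regret = 7 − 0 = 7.

7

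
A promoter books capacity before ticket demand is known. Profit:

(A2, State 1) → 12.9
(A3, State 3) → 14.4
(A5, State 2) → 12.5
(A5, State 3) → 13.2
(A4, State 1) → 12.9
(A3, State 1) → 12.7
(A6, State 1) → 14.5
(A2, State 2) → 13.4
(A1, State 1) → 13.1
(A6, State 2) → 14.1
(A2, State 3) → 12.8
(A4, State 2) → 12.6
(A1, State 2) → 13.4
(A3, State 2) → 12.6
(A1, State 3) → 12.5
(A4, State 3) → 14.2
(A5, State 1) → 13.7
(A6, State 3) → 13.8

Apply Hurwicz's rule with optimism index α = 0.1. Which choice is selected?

A1: 0.1·13.4 + 0.9·12.5 = 12.59
A2: 0.1·13.4 + 0.9·12.8 = 12.86
A3: 0.1·14.4 + 0.9·12.6 = 12.78
A4: 0.1·14.2 + 0.9·12.6 = 12.76
A5: 0.1·13.7 + 0.9·12.5 = 12.62
A6: 0.1·14.5 + 0.9·13.8 = 13.87
Highest Hurwicz score = 13.87 → A6.

A6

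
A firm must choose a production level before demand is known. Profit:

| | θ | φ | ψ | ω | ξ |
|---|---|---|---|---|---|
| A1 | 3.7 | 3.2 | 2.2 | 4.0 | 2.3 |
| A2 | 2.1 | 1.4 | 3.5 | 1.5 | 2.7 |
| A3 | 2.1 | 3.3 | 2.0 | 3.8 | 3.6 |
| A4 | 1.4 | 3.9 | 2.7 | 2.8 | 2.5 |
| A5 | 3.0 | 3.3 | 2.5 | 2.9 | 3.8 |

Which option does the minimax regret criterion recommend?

Column bests: θ=3.7, φ=3.9, ψ=3.5, ω=4.0, ξ=3.8.
A1 regrets: 0.0, 0.7, 1.3, 0.0, 1.5 → max 1.5
A2 regrets: 1.6, 2.5, 0.0, 2.5, 1.1 → max 2.5
A3 regrets: 1.6, 0.6, 1.5, 0.2, 0.2 → max 1.6
A4 regrets: 2.3, 0.0, 0.8, 1.2, 1.3 → max 2.3
A5 regrets: 0.7, 0.6, 1.0, 1.1, 0.0 → max 1.1
Smallest max regret = 1.1 → A5.

A5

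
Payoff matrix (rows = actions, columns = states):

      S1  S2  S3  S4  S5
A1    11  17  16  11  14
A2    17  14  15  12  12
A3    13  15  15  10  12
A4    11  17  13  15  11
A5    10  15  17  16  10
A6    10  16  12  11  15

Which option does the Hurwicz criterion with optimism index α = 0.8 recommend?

A2

A1: 0.8·17 + 0.2·11 = 15.8
A2: 0.8·17 + 0.2·12 = 16
A3: 0.8·15 + 0.2·10 = 14
A4: 0.8·17 + 0.2·11 = 15.8
A5: 0.8·17 + 0.2·10 = 15.6
A6: 0.8·16 + 0.2·10 = 14.8
Highest Hurwicz score = 16 → A2.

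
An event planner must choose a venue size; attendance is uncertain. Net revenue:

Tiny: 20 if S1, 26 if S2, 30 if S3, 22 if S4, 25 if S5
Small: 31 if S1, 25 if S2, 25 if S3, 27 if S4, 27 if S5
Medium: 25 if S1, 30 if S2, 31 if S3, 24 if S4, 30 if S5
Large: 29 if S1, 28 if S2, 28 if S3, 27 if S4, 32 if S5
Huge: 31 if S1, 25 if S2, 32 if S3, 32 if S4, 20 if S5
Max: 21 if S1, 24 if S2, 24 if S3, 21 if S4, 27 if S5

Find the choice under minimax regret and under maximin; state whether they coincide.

minimax regret → Large; maximin → Large (agree)

Column bests: S1=31, S2=30, S3=32, S4=32, S5=32.
Tiny regrets: 11, 4, 2, 10, 7 → max 11
Small regrets: 0, 5, 7, 5, 5 → max 7
Medium regrets: 6, 0, 1, 8, 2 → max 8
Large regrets: 2, 2, 4, 5, 0 → max 5
Huge regrets: 0, 5, 0, 0, 12 → max 12
Max regrets: 10, 6, 8, 11, 5 → max 11
Smallest max regret = 5 → Large.
Row minima: Tiny=20, Small=25, Medium=24, Large=27, Huge=20, Max=21
Best worst-case = 27 → Large.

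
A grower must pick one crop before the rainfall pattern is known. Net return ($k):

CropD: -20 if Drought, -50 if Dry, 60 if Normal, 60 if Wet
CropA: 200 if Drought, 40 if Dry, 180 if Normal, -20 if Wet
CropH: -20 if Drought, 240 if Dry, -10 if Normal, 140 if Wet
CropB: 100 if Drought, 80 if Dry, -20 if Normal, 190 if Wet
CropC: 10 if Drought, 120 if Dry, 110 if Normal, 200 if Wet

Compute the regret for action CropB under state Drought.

Best payoff under Drought is 200.
Regret = 200 − 100 = 100.

100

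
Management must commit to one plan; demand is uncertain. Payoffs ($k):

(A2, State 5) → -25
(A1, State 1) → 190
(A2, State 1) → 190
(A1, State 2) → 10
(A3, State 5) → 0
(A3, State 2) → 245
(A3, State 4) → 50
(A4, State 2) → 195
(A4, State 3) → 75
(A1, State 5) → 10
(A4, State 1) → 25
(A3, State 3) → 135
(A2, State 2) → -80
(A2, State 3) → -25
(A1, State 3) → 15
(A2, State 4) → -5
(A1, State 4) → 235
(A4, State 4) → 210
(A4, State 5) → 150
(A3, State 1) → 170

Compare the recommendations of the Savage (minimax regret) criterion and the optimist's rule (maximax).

Column bests: State 1=190, State 2=245, State 3=135, State 4=235, State 5=150.
A1 regrets: 0, 235, 120, 0, 140 → max 235
A2 regrets: 0, 325, 160, 240, 175 → max 325
A3 regrets: 20, 0, 0, 185, 150 → max 185
A4 regrets: 165, 50, 60, 25, 0 → max 165
Smallest max regret = 165 → A4.
Row maxima: A1=235, A2=190, A3=245, A4=210
Best best-case = 245 → A3.

minimax regret → A4; maximax → A3 (disagree)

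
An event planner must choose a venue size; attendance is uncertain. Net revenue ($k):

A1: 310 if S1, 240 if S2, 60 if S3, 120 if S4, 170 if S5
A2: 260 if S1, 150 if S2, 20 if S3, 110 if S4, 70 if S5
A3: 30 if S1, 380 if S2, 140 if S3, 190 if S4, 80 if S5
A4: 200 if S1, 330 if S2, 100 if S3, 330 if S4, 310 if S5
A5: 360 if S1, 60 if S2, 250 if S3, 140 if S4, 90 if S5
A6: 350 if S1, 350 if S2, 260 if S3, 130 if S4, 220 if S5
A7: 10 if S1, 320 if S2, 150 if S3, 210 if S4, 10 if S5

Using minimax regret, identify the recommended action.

A4

Column bests: S1=360, S2=380, S3=260, S4=330, S5=310.
A1 regrets: 50, 140, 200, 210, 140 → max 210
A2 regrets: 100, 230, 240, 220, 240 → max 240
A3 regrets: 330, 0, 120, 140, 230 → max 330
A4 regrets: 160, 50, 160, 0, 0 → max 160
A5 regrets: 0, 320, 10, 190, 220 → max 320
A6 regrets: 10, 30, 0, 200, 90 → max 200
A7 regrets: 350, 60, 110, 120, 300 → max 350
Smallest max regret = 160 → A4.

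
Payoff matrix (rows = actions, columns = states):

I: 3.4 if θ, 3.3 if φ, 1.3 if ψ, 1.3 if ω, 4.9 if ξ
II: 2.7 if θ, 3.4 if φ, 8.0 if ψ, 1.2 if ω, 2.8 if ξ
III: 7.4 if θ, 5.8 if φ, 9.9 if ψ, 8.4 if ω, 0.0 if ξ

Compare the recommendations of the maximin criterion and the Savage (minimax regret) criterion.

maximin → I; minimax regret → III (disagree)

Row minima: I=1.3, II=1.2, III=0.0
Best worst-case = 1.3 → I.
Column bests: θ=7.4, φ=5.8, ψ=9.9, ω=8.4, ξ=4.9.
I regrets: 4.0, 2.5, 8.6, 7.1, 0.0 → max 8.6
II regrets: 4.7, 2.4, 1.9, 7.2, 2.1 → max 7.2
III regrets: 0.0, 0.0, 0.0, 0.0, 4.9 → max 4.9
Smallest max regret = 4.9 → III.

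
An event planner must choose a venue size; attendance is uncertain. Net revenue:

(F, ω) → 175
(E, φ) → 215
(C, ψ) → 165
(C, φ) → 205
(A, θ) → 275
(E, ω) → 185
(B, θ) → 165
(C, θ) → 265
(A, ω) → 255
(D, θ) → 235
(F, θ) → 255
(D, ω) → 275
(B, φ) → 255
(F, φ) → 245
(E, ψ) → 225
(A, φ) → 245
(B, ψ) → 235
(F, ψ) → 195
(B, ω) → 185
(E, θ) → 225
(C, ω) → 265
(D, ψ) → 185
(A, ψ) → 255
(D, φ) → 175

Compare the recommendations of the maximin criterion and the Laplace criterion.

Row minima: A=245, B=165, C=165, D=175, E=185, F=175
Best worst-case = 245 → A.
Row averages: A=257.5, B=210, C=225, D=217.5, E=212.5, F=217.5
Highest average = 257.5 → A.

maximin → A; laplace → A (agree)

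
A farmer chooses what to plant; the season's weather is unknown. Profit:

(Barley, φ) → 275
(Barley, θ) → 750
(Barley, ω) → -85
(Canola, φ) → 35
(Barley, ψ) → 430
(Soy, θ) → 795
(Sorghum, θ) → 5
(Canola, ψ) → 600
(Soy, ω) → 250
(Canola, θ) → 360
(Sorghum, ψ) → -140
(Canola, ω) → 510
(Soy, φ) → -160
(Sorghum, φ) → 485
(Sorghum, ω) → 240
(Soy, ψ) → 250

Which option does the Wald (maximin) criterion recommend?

Canola

Row minima: Soy=-160, Canola=35, Sorghum=-140, Barley=-85
Best worst-case = 35 → Canola.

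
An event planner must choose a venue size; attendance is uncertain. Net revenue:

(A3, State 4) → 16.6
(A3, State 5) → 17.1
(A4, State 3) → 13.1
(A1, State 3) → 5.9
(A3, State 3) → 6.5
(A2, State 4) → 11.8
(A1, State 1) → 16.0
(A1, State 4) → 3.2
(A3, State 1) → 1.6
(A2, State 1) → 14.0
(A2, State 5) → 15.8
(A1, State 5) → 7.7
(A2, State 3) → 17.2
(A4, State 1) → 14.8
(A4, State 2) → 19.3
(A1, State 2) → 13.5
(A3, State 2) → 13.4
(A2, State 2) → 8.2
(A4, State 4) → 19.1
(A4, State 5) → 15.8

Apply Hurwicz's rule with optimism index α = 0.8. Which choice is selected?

A1: 0.8·16.0 + 0.2·3.2 = 13.44
A2: 0.8·17.2 + 0.2·8.2 = 15.4
A3: 0.8·17.1 + 0.2·1.6 = 14
A4: 0.8·19.3 + 0.2·13.1 = 18.06
Highest Hurwicz score = 18.06 → A4.

A4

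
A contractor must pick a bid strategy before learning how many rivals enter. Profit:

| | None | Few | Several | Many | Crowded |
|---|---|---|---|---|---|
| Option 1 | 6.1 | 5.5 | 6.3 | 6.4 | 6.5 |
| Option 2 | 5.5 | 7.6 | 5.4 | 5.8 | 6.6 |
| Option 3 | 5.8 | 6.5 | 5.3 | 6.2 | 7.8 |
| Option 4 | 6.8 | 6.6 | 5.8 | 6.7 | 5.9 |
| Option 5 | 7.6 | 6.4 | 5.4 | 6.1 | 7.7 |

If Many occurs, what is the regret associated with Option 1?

0.3

Best payoff under Many is 6.7.
Regret = 6.7 − 6.4 = 0.3.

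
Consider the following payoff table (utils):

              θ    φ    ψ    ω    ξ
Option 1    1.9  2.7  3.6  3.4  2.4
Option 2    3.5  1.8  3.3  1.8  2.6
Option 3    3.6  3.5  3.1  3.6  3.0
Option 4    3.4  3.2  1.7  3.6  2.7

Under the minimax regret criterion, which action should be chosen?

Option 3

Column bests: θ=3.6, φ=3.5, ψ=3.6, ω=3.6, ξ=3.0.
Option 1 regrets: 1.7, 0.8, 0.0, 0.2, 0.6 → max 1.7
Option 2 regrets: 0.1, 1.7, 0.3, 1.8, 0.4 → max 1.8
Option 3 regrets: 0.0, 0.0, 0.5, 0.0, 0.0 → max 0.5
Option 4 regrets: 0.2, 0.3, 1.9, 0.0, 0.3 → max 1.9
Smallest max regret = 0.5 → Option 3.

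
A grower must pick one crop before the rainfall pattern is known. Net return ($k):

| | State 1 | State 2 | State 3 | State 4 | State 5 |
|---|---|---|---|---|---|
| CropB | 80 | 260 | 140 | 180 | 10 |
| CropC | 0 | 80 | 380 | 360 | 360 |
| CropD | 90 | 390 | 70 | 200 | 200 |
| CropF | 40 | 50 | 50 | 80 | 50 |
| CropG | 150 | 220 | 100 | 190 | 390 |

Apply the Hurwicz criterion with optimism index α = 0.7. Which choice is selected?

CropB: 0.7·260 + 0.3·10 = 185
CropC: 0.7·380 + 0.3·0 = 266
CropD: 0.7·390 + 0.3·70 = 294
CropF: 0.7·80 + 0.3·40 = 68
CropG: 0.7·390 + 0.3·100 = 303
Highest Hurwicz score = 303 → CropG.

CropG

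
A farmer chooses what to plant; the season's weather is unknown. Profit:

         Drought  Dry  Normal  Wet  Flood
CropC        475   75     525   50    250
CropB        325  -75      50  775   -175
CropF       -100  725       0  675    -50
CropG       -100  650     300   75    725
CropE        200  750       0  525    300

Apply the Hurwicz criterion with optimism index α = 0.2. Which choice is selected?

CropC: 0.2·525 + 0.8·50 = 145
CropB: 0.2·775 + 0.8·(-175) = 15
CropF: 0.2·725 + 0.8·(-100) = 65
CropG: 0.2·725 + 0.8·(-100) = 65
CropE: 0.2·750 + 0.8·0 = 150
Highest Hurwicz score = 150 → CropE.

CropE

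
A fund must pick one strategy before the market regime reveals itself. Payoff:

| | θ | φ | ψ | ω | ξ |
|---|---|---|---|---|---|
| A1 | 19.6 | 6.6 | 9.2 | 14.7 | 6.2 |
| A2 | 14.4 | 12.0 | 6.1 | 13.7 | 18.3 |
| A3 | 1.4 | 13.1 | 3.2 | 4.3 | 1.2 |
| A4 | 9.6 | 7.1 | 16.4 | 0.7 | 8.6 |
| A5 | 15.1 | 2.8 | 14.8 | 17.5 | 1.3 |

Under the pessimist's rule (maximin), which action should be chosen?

A1

Row minima: A1=6.2, A2=6.1, A3=1.2, A4=0.7, A5=1.3
Best worst-case = 6.2 → A1.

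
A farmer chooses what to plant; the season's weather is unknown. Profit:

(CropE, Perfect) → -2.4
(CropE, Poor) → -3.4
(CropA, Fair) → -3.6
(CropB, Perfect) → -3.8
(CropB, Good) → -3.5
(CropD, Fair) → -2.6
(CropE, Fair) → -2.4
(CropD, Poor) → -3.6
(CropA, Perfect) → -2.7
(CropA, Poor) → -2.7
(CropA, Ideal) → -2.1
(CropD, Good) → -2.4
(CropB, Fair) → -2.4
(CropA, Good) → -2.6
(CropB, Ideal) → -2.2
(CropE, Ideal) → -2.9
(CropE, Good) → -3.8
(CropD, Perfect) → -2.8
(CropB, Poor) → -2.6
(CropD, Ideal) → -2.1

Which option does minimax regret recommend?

Column bests: Poor=-2.6, Fair=-2.4, Good=-2.4, Ideal=-2.1, Perfect=-2.4.
CropD regrets: 1.0, 0.2, 0.0, 0.0, 0.4 → max 1.0
CropE regrets: 0.8, 0.0, 1.4, 0.8, 0.0 → max 1.4
CropA regrets: 0.1, 1.2, 0.2, 0.0, 0.3 → max 1.2
CropB regrets: 0.0, 0.0, 1.1, 0.1, 1.4 → max 1.4
Smallest max regret = 1.0 → CropD.

CropD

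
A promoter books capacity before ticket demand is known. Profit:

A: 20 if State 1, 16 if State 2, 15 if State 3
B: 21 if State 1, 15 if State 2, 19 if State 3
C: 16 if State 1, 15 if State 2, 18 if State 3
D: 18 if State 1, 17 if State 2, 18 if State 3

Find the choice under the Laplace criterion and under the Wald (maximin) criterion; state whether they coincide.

Row averages: A=17, B=55/3, C=49/3, D=53/3
Highest average = 55/3 → B.
Row minima: A=15, B=15, C=15, D=17
Best worst-case = 17 → D.

laplace → B; maximin → D (disagree)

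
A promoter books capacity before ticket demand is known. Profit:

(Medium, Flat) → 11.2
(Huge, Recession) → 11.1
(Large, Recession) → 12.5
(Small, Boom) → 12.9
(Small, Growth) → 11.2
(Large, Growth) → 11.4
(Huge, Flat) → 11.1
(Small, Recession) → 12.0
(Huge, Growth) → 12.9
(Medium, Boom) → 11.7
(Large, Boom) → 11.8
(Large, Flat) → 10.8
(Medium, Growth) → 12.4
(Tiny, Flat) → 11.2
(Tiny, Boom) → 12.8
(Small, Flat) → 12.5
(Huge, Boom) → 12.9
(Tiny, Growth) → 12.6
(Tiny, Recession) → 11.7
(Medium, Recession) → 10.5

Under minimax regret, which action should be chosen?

Column bests: Recession=12.5, Flat=12.5, Growth=12.9, Boom=12.9.
Tiny regrets: 0.8, 1.3, 0.3, 0.1 → max 1.3
Small regrets: 0.5, 0.0, 1.7, 0.0 → max 1.7
Medium regrets: 2.0, 1.3, 0.5, 1.2 → max 2.0
Large regrets: 0.0, 1.7, 1.5, 1.1 → max 1.7
Huge regrets: 1.4, 1.4, 0.0, 0.0 → max 1.4
Smallest max regret = 1.3 → Tiny.

Tiny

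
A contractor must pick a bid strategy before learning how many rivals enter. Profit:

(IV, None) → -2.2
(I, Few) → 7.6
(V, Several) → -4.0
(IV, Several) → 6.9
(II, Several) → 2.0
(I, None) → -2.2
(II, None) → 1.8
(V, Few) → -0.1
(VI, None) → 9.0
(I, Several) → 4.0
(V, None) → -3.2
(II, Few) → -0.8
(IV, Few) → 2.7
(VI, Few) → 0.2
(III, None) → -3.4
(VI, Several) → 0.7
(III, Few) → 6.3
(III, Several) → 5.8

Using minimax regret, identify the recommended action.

Column bests: None=9.0, Few=7.6, Several=6.9.
I regrets: 11.2, 0.0, 2.9 → max 11.2
II regrets: 7.2, 8.4, 4.9 → max 8.4
III regrets: 12.4, 1.3, 1.1 → max 12.4
IV regrets: 11.2, 4.9, 0.0 → max 11.2
V regrets: 12.2, 7.7, 10.9 → max 12.2
VI regrets: 0.0, 7.4, 6.2 → max 7.4
Smallest max regret = 7.4 → VI.

VI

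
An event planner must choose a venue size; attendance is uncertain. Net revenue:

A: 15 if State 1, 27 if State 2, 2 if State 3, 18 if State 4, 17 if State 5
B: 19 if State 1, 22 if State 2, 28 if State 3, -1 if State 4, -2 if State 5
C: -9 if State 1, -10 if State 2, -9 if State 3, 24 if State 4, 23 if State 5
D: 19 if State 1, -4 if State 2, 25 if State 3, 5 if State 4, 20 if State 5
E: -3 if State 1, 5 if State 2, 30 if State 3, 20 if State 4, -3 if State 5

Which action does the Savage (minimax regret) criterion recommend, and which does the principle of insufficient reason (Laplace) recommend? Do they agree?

Column bests: State 1=19, State 2=27, State 3=30, State 4=24, State 5=23.
A regrets: 4, 0, 28, 6, 6 → max 28
B regrets: 0, 5, 2, 25, 25 → max 25
C regrets: 28, 37, 39, 0, 0 → max 39
D regrets: 0, 31, 5, 19, 3 → max 31
E regrets: 22, 22, 0, 4, 26 → max 26
Smallest max regret = 25 → B.
Row averages: A=15.8, B=13.2, C=3.8, D=13, E=9.8
Highest average = 15.8 → A.

minimax regret → B; laplace → A (disagree)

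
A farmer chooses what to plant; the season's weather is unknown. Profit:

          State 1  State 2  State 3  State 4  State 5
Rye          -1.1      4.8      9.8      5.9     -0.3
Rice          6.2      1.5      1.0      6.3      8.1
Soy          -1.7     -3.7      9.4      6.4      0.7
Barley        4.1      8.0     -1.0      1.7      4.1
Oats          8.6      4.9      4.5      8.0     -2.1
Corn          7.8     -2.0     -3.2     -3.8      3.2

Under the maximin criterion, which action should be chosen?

Rice

Row minima: Rye=-1.1, Rice=1.0, Soy=-3.7, Barley=-1.0, Oats=-2.1, Corn=-3.8
Best worst-case = 1.0 → Rice.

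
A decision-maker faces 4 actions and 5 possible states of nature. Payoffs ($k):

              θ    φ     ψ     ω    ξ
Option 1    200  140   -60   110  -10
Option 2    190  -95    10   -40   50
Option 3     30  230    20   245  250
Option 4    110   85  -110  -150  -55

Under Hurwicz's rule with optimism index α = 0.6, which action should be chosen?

Option 3

Option 1: 0.6·200 + 0.4·(-60) = 96
Option 2: 0.6·190 + 0.4·(-95) = 76
Option 3: 0.6·250 + 0.4·20 = 158
Option 4: 0.6·110 + 0.4·(-150) = 6
Highest Hurwicz score = 158 → Option 3.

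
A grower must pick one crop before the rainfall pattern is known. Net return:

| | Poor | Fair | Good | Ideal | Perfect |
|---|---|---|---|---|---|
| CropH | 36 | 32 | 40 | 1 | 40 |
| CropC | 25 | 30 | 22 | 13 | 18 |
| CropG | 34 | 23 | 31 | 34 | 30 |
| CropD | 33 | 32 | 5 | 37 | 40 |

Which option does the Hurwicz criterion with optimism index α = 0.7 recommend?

CropH: 0.7·40 + 0.3·1 = 28.3
CropC: 0.7·30 + 0.3·13 = 24.9
CropG: 0.7·34 + 0.3·23 = 30.7
CropD: 0.7·40 + 0.3·5 = 29.5
Highest Hurwicz score = 30.7 → CropG.

CropG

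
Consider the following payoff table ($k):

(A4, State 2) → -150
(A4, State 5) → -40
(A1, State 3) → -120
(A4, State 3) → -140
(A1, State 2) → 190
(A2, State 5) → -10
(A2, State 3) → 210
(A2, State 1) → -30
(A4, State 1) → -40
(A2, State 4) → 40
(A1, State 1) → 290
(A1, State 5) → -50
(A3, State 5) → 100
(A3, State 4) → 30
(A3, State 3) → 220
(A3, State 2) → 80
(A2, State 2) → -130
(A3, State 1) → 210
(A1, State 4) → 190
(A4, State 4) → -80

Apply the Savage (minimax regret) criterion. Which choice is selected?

Column bests: State 1=290, State 2=190, State 3=220, State 4=190, State 5=100.
A1 regrets: 0, 0, 340, 0, 150 → max 340
A2 regrets: 320, 320, 10, 150, 110 → max 320
A3 regrets: 80, 110, 0, 160, 0 → max 160
A4 regrets: 330, 340, 360, 270, 140 → max 360
Smallest max regret = 160 → A3.

A3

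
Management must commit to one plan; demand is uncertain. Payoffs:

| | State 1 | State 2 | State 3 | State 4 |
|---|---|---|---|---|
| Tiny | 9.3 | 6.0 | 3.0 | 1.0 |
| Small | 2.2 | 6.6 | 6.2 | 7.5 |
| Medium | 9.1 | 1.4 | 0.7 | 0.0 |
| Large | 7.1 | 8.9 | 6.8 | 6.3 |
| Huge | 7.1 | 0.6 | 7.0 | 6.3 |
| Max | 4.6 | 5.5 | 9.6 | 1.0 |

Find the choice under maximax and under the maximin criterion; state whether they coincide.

maximax → Max; maximin → Large (disagree)

Row maxima: Tiny=9.3, Small=7.5, Medium=9.1, Large=8.9, Huge=7.1, Max=9.6
Best best-case = 9.6 → Max.
Row minima: Tiny=1.0, Small=2.2, Medium=0.0, Large=6.3, Huge=0.6, Max=1.0
Best worst-case = 6.3 → Large.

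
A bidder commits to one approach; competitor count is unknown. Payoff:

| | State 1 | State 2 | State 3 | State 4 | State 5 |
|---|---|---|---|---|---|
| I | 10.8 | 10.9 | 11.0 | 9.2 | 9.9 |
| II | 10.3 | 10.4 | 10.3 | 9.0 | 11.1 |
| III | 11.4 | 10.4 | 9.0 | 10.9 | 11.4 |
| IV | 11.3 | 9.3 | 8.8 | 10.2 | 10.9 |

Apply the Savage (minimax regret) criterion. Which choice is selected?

Column bests: State 1=11.4, State 2=10.9, State 3=11.0, State 4=10.9, State 5=11.4.
I regrets: 0.6, 0.0, 0.0, 1.7, 1.5 → max 1.7
II regrets: 1.1, 0.5, 0.7, 1.9, 0.3 → max 1.9
III regrets: 0.0, 0.5, 2.0, 0.0, 0.0 → max 2.0
IV regrets: 0.1, 1.6, 2.2, 0.7, 0.5 → max 2.2
Smallest max regret = 1.7 → I.

I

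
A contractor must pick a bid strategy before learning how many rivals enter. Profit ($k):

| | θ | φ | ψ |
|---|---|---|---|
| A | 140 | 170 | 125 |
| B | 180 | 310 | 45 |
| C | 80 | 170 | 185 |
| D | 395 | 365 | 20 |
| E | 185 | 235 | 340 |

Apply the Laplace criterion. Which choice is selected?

D

Row averages: A=145, B=535/3, C=145, D=260, E=760/3
Highest average = 260 → D.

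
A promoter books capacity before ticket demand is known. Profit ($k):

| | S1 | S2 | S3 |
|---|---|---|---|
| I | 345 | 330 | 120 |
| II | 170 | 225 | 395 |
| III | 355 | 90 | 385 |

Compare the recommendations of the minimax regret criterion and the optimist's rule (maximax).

Column bests: S1=355, S2=330, S3=395.
I regrets: 10, 0, 275 → max 275
II regrets: 185, 105, 0 → max 185
III regrets: 0, 240, 10 → max 240
Smallest max regret = 185 → II.
Row maxima: I=345, II=395, III=385
Best best-case = 395 → II.

minimax regret → II; maximax → II (agree)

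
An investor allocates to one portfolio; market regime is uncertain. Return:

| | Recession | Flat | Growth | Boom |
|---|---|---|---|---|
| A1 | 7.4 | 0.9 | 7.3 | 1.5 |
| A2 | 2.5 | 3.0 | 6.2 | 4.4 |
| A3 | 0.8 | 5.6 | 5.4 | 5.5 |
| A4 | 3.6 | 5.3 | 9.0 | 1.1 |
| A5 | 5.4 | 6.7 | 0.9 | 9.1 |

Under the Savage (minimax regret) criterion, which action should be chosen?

Column bests: Recession=7.4, Flat=6.7, Growth=9.0, Boom=9.1.
A1 regrets: 0.0, 5.8, 1.7, 7.6 → max 7.6
A2 regrets: 4.9, 3.7, 2.8, 4.7 → max 4.9
A3 regrets: 6.6, 1.1, 3.6, 3.6 → max 6.6
A4 regrets: 3.8, 1.4, 0.0, 8.0 → max 8.0
A5 regrets: 2.0, 0.0, 8.1, 0.0 → max 8.1
Smallest max regret = 4.9 → A2.

A2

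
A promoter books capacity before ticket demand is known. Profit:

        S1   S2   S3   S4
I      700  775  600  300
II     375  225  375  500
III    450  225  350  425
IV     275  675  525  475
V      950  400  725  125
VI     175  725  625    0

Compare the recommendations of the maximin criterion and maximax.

Row minima: I=300, II=225, III=225, IV=275, V=125, VI=0
Best worst-case = 300 → I.
Row maxima: I=775, II=500, III=450, IV=675, V=950, VI=725
Best best-case = 950 → V.

maximin → I; maximax → V (disagree)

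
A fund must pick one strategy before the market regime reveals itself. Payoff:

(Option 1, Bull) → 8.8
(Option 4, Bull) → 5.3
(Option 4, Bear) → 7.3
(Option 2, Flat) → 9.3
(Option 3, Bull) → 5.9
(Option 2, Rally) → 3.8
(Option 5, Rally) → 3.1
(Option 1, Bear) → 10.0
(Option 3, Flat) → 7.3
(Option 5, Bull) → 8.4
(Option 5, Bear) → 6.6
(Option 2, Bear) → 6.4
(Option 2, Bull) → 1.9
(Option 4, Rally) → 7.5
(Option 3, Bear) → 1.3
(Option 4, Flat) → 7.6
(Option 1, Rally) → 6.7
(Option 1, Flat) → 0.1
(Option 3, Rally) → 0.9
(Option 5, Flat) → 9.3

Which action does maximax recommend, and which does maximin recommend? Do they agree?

maximax → Option 1; maximin → Option 4 (disagree)

Row maxima: Option 1=10.0, Option 2=9.3, Option 3=7.3, Option 4=7.6, Option 5=9.3
Best best-case = 10.0 → Option 1.
Row minima: Option 1=0.1, Option 2=1.9, Option 3=0.9, Option 4=5.3, Option 5=3.1
Best worst-case = 5.3 → Option 4.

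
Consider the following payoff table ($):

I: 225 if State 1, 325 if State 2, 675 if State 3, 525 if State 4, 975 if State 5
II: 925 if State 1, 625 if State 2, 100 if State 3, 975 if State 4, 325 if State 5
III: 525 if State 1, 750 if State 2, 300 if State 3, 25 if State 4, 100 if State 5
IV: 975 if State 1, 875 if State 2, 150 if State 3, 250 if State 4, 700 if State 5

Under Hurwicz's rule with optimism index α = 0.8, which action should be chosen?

I

I: 0.8·975 + 0.2·225 = 825
II: 0.8·975 + 0.2·100 = 800
III: 0.8·750 + 0.2·25 = 605
IV: 0.8·975 + 0.2·150 = 810
Highest Hurwicz score = 825 → I.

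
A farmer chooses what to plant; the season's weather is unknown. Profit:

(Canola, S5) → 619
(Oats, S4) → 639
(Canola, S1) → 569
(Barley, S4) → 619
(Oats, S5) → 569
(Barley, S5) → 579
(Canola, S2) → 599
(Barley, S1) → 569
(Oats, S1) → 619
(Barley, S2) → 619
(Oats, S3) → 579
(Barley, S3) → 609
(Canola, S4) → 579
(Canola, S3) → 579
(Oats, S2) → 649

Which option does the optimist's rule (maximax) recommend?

Oats

Row maxima: Oats=649, Canola=619, Barley=619
Best best-case = 649 → Oats.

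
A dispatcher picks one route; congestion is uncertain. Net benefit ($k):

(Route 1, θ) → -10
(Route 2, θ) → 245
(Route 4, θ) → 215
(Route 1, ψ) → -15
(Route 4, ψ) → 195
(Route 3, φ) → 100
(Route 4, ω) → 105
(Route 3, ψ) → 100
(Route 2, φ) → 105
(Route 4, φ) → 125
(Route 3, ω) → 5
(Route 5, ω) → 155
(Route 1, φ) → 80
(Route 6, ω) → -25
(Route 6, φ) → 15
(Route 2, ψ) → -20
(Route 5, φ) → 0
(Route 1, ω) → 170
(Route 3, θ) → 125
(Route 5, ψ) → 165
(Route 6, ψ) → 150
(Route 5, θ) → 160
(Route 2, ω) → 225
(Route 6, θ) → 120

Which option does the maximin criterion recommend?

Row minima: Route 1=-15, Route 2=-20, Route 3=5, Route 4=105, Route 5=0, Route 6=-25
Best worst-case = 105 → Route 4.

Route 4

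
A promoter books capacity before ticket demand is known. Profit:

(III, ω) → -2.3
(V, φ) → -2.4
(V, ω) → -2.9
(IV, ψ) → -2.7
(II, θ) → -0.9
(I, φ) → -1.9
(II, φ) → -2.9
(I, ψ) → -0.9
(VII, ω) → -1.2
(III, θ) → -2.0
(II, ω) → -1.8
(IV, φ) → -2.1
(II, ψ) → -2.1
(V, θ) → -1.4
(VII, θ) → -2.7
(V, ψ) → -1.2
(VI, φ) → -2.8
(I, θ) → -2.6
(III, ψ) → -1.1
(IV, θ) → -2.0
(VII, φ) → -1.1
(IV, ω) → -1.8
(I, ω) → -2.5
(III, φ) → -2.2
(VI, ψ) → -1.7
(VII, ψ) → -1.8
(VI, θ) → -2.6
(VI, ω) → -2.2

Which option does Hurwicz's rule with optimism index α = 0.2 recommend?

III

I: 0.2·(-0.9) + 0.8·(-2.6) = -2.26
II: 0.2·(-0.9) + 0.8·(-2.9) = -2.5
III: 0.2·(-1.1) + 0.8·(-2.3) = -2.06
IV: 0.2·(-1.8) + 0.8·(-2.7) = -2.52
V: 0.2·(-1.2) + 0.8·(-2.9) = -2.56
VI: 0.2·(-1.7) + 0.8·(-2.8) = -2.58
VII: 0.2·(-1.1) + 0.8·(-2.7) = -2.38
Highest Hurwicz score = -2.06 → III.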